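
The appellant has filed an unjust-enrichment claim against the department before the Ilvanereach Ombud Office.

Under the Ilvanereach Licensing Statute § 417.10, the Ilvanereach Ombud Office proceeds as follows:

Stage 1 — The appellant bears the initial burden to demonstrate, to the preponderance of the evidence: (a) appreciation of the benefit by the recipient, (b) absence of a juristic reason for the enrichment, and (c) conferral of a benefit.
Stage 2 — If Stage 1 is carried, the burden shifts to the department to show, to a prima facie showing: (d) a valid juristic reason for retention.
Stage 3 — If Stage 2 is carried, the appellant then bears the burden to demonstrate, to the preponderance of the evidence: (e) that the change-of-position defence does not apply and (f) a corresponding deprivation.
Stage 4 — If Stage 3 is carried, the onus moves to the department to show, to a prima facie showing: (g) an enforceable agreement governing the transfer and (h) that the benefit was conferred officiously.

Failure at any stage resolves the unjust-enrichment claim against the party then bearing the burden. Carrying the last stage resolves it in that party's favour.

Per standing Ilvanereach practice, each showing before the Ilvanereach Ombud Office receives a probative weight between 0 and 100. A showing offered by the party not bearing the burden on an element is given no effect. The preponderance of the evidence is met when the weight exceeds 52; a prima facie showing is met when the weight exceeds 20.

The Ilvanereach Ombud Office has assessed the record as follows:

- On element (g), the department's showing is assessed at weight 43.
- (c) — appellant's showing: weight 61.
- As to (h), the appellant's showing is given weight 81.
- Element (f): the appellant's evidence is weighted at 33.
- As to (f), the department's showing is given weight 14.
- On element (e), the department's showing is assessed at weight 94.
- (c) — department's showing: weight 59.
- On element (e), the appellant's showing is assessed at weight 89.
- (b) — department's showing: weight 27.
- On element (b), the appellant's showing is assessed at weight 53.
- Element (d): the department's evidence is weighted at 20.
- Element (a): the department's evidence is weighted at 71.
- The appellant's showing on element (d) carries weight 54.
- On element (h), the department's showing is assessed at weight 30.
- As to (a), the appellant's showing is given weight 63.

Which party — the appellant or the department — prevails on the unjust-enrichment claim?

At Stage 1 the appellant must meet the preponderance of the evidence (weight exceeds 52): on (a) the weight is 63 (the department's 71 is given no effect), > 52, so (a) meets the standard; on (b) the weight is 53 (the department's 27 is given no effect), > 52, so (b) meets the standard; on (c) the weight is 61 (the department's 59 is given no effect), which does exceed 52, so (c) meets the standard.
  Stage 1 carried; the burden shifts to the department.
At Stage 2 the department must meet a prima facie showing (weight exceeds 20): on (d) the weight is 20 (the appellant's 54 is given no effect), which does not exceed 20, so (d) does not meet the standard.
  Not every element is met, so the department fails to carry Stage 2.
The appellant prevails.

appellant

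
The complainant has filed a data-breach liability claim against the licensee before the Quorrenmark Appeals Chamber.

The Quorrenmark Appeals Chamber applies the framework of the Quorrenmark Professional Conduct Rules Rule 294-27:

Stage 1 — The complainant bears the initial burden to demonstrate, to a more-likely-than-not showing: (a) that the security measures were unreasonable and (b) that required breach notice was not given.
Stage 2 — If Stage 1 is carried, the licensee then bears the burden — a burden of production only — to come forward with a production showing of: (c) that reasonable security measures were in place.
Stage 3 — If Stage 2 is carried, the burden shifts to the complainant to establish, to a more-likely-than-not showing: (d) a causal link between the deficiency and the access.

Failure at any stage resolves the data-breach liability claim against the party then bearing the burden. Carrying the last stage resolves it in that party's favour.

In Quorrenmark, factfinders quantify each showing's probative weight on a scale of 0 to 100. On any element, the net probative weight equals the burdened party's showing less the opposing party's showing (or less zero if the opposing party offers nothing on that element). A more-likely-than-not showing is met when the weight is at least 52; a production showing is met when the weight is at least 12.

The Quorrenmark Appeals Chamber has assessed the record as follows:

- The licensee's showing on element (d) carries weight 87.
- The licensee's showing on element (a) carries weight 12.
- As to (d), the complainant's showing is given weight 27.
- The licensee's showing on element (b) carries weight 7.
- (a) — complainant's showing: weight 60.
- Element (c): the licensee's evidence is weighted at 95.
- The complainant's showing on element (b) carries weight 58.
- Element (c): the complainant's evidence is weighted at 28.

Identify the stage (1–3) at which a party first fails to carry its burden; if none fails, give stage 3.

stage 1

Stage 1 (complainant, a more-likely-than-not showing, weight is at least 52): (a) net 60−12=48 < 52 — fails; (b) net 58−7=51 < 52 — fails.
  Stage 1 not carried; the complainant fails its burden.
So the licensee prevails.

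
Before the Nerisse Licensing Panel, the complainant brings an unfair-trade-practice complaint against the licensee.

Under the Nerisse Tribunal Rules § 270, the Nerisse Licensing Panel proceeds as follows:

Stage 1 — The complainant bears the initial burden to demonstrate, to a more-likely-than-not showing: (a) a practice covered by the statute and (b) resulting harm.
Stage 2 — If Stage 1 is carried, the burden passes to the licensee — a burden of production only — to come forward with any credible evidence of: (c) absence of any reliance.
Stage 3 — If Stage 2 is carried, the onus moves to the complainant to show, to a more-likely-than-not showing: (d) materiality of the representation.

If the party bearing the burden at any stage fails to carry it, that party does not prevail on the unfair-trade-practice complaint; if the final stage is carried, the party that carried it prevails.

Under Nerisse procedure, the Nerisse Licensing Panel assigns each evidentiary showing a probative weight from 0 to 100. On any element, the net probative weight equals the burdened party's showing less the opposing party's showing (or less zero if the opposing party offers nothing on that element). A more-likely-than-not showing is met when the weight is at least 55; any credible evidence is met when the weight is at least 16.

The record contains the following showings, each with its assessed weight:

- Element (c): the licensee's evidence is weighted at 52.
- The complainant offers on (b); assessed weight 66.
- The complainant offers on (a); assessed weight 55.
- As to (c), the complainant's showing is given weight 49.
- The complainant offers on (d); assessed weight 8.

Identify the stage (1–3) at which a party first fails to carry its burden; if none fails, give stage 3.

Stage 1 — burden on complainant; standard: a more-likely-than-not showing (weight is at least 55).
    (a): 55 ≥ 55 [met]
    (b): 66 ≥ 55 [met]
  All elements met. The burden passes to the licensee.
Stage 2 — burden on licensee; standard: any credible evidence (weight is at least 16).
    (c): 52 − 49 = 3 < 16 [not met]
  Not every element is met, so the licensee fails to carry Stage 2.
The analysis ends at Stage 2; the complainant prevails.

stage 2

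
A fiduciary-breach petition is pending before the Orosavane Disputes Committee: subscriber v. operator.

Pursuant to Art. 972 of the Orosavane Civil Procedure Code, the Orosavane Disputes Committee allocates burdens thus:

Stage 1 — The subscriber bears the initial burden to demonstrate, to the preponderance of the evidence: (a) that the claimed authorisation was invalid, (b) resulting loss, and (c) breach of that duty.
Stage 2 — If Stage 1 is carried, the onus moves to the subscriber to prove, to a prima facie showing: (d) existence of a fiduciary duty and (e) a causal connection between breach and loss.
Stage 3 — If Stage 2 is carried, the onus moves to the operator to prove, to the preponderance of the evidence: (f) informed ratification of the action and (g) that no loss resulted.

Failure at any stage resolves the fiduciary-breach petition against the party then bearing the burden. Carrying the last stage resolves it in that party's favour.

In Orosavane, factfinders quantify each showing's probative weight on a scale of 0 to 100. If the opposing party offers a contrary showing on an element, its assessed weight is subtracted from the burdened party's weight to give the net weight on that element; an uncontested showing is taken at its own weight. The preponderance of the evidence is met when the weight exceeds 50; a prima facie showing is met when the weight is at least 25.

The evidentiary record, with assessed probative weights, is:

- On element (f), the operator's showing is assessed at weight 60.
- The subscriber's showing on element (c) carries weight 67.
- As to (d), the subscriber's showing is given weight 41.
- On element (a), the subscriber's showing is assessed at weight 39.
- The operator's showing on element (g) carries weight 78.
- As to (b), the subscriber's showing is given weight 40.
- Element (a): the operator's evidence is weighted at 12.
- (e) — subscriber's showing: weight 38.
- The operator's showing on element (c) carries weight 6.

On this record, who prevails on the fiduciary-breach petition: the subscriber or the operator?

operator

At Stage 1 the subscriber must meet the preponderance of the evidence (weight exceeds 50): on (a) the weight is 39 less the opposing 12 gives net 27, ≤ 50, so (a) does not meet the standard; on (b) the weight is 40, which does not exceed 50, so (b) does not meet the standard; on (c) the weight is 67 less the opposing 6 gives net 61, which does exceed 50, so (c) meets the standard.
  Not every element is met, so the subscriber fails to carry Stage 1.
The operator prevails.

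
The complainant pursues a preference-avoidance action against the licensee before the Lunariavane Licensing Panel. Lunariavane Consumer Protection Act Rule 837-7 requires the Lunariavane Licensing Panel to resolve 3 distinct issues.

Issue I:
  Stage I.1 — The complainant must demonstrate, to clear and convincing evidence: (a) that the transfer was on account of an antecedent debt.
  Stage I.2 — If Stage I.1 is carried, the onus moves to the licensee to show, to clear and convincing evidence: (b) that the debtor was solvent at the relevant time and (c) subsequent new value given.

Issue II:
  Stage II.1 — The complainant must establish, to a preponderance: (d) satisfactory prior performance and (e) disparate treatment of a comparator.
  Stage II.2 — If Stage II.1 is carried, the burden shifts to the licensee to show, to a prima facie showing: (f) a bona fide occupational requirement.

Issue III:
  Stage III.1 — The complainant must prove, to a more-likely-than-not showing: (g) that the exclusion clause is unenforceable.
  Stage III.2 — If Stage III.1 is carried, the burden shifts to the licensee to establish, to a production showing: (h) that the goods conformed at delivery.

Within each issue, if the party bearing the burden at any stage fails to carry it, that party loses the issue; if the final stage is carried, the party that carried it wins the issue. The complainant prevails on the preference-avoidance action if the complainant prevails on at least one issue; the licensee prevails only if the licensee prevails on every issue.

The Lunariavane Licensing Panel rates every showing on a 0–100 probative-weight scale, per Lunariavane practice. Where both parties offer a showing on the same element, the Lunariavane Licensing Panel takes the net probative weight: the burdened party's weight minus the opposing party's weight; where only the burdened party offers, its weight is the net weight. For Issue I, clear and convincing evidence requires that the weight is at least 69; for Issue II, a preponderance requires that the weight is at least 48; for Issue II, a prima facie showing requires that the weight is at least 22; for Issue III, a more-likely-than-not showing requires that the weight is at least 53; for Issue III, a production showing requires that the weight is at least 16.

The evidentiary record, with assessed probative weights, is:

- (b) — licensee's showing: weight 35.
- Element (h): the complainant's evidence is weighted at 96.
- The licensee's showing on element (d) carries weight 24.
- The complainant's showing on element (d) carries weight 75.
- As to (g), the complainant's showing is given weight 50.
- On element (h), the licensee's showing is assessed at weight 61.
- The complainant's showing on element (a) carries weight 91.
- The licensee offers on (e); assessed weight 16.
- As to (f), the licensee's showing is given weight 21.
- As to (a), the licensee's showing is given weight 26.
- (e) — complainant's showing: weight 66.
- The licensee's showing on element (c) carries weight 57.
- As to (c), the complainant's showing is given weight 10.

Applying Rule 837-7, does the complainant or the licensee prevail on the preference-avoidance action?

— Issue I —
Stage I.1 — burden on complainant; standard: clear and convincing evidence (weight is at least 69).
    (a): 91 − 26 = 65 < 69 [not met]
  The complainant does not carry Stage I.1.
So the licensee prevails on this issue.
— Issue II —
At Stage II.1 the complainant must meet a preponderance (weight is at least 48): on (d) the weight is 75 less the opposing 24 gives net 51, ≥ 48, so (d) meets the standard; on (e) the weight is 66 less the opposing 16 gives net 50, ≥ 48, so (e) meets the standard.
  Stage II.1 is satisfied; the onus moves to the licensee.
At Stage II.2 the licensee must meet a prima facie showing (weight is at least 22): on (f) the weight is 21, < 22, so (f) does not meet the standard.
  Stage II.2 not carried; the licensee fails its burden.
The complainant prevails on this issue.
— Issue III —
Stage III.1 (complainant, a more-likely-than-not showing, weight is at least 53): (g) 50 < 53 — fails.
  Stage III.1 not carried; the complainant fails its burden.
The licensee prevails on this issue.
Per-issue: Issue I → licensee; Issue II → complainant; Issue III → licensee. The complainant must prevail on at least one issue; overall, the complainant prevails.

complainant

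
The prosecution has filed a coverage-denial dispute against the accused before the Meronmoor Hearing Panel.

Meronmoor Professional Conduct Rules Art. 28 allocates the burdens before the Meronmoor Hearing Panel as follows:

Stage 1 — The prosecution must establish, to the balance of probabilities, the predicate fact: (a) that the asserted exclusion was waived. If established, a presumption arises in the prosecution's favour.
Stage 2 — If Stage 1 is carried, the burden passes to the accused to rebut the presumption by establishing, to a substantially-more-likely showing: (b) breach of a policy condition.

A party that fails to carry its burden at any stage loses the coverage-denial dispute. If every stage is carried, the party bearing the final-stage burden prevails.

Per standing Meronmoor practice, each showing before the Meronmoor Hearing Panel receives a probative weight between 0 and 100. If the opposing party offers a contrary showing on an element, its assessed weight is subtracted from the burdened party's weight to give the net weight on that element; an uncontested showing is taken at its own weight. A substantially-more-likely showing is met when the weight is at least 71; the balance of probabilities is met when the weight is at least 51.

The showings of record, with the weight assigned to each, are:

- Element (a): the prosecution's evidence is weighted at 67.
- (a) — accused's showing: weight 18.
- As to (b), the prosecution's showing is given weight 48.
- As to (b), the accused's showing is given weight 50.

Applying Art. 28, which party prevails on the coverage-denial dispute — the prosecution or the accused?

accused

Stage 1 (prosecution, the balance of probabilities, weight is at least 51): (a) net 67−18=49 < 51 — fails.
  Stage 1 not carried; the prosecution fails its burden.
The analysis ends at Stage 1; the accused prevails.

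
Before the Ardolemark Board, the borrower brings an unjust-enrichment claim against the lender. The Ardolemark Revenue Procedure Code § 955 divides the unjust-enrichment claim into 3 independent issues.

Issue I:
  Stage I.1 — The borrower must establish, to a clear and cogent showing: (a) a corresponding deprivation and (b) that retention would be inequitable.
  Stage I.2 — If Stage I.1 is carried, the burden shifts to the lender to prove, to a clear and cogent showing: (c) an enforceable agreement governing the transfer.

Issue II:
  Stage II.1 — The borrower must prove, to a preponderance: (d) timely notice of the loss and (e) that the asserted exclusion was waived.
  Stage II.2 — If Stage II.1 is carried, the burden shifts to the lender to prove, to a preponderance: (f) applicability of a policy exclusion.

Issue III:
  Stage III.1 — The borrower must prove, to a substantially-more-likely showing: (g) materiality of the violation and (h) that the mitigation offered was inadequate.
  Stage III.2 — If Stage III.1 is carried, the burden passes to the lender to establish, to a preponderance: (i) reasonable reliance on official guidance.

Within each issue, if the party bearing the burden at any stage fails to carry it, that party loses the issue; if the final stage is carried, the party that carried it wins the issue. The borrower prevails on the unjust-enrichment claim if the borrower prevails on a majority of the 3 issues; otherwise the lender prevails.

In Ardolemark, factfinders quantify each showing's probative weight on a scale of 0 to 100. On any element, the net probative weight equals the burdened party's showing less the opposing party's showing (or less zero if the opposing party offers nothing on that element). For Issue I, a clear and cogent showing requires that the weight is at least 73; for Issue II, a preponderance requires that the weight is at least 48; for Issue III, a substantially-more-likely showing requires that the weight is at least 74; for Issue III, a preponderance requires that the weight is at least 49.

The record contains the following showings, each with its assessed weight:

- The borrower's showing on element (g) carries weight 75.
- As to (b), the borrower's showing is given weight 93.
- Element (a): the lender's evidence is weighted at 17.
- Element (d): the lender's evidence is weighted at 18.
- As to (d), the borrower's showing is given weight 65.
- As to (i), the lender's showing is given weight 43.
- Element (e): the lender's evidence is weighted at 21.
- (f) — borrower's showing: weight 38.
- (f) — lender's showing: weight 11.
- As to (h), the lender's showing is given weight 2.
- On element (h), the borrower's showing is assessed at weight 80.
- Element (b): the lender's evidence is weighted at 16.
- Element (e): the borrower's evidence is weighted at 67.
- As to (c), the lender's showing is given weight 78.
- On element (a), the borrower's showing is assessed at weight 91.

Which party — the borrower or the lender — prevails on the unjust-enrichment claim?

lender

— Issue I —
Stage I.1 — burden on borrower; standard: a clear and cogent showing (weight is at least 73).
    (a): 91 − 17 = 74 ≥ 73 [met]
    (b): 93 − 16 = 77 ≥ 73 [met]
  Stage I.1 is satisfied; the onus moves to the lender.
Stage I.2 — burden on lender; standard: a clear and cogent showing (weight is at least 73).
    (c): 78 ≥ 73 [met]
  The lender carries the last stage.
With every stage satisfied, the lender prevails on this issue.
— Issue II —
Stage II.1 (borrower, a preponderance, weight is at least 48): (d) net 65−18=47 < 48 — fails; (e) net 67−21=46 < 48 — fails.
  Not every element is met, so the borrower fails to carry Stage II.1.
The lender prevails on this issue.
— Issue III —
Stage III.1 (borrower, a substantially-more-likely showing, weight is at least 74): (g) 75 ≥ 74 — meets; (h) net 80−2=78 ≥ 74 — meets.
  All elements met. The burden passes to the lender.
Stage III.2 (lender, a preponderance, weight is at least 49): (i) 43 < 49 — fails.
  Not every element is met, so the lender fails to carry Stage III.2.
The analysis ends at Stage III.2; the borrower prevails on this issue.
Per-issue: Issue I → lender; Issue II → lender; Issue III → borrower. The borrower must prevail on a majority of issues; overall, the lender prevails.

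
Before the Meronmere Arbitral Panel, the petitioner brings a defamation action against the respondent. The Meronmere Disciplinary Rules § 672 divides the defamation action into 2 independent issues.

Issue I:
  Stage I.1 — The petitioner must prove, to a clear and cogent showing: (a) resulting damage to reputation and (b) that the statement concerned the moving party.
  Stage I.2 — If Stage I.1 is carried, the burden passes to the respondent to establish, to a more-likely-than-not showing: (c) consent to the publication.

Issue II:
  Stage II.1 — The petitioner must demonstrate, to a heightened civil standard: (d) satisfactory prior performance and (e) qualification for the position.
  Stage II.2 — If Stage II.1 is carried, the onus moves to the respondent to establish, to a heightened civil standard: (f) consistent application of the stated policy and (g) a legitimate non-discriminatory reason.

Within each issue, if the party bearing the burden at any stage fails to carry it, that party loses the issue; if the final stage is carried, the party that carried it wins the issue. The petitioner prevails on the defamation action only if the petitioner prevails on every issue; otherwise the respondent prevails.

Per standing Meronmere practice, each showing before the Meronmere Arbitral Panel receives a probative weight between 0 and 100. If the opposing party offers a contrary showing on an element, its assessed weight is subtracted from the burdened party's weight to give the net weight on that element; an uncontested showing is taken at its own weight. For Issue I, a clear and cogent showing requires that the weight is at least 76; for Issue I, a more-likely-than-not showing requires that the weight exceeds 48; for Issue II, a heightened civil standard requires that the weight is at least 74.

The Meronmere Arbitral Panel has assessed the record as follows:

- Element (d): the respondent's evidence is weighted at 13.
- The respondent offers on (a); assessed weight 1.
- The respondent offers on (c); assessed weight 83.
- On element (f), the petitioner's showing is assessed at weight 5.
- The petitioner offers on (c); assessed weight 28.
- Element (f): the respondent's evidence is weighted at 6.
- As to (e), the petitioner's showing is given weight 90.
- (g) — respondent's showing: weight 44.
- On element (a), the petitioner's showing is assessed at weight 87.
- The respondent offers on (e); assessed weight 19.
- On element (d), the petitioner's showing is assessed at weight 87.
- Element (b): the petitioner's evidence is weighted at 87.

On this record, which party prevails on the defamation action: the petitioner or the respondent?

respondent

— Issue I —
Stage I.1 — burden on petitioner; standard: a clear and cogent showing (weight is at least 76).
    (a): 87 − 1 = 86 ≥ 76 [met]
    (b): 87 ≥ 76 [met]
  The petitioner carries Stage I.1; the respondent now bears the burden.
Stage I.2 — burden on respondent; standard: a more-likely-than-not showing (weight exceeds 48).
    (c): 83 − 28 = 55 > 48 [met]
  All elements met at the final stage.
Every stage carried; the respondent prevails on this issue.
— Issue II —
Stage II.1 (petitioner, a heightened civil standard, weight is at least 74): (d) net 87−13=74 ≥ 74 — meets; (e) net 90−19=71 < 74 — fails.
  Not every element is met, so the petitioner fails to carry Stage II.1.
So the respondent prevails on this issue.
Per-issue: Issue I → respondent; Issue II → respondent. The petitioner must prevail on every issue; overall, the respondent prevails.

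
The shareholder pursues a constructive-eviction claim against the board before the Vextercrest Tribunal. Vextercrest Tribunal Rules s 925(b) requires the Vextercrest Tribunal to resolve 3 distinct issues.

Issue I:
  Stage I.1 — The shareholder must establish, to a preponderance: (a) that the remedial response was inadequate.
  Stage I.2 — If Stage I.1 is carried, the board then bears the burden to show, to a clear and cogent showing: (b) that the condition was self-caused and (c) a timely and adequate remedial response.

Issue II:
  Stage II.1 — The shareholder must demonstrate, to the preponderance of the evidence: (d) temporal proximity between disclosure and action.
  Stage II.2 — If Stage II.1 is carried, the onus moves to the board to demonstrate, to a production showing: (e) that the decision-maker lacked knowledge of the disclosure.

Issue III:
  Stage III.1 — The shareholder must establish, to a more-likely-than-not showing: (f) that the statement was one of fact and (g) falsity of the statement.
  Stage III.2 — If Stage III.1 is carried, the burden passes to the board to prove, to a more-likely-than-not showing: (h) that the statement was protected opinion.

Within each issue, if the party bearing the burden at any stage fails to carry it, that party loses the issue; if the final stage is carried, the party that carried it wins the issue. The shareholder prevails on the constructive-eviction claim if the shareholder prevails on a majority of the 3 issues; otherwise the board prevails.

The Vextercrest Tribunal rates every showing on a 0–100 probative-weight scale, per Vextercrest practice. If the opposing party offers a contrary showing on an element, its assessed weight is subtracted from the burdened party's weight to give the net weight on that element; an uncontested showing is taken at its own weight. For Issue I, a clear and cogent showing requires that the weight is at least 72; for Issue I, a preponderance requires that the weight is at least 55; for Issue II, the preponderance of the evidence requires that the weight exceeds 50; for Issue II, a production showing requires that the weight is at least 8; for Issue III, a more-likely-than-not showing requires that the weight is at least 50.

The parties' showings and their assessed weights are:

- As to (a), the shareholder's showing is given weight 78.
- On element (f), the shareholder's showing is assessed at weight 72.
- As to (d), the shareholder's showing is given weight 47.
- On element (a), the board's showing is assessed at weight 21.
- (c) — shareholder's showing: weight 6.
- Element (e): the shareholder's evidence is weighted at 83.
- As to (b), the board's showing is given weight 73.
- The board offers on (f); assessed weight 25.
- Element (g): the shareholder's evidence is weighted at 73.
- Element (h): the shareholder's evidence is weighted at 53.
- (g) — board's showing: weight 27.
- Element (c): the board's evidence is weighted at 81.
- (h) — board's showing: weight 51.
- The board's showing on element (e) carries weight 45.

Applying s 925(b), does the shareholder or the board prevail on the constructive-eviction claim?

— Issue I —
Stage I.1 (shareholder, a preponderance, weight is at least 55): (a) net 78−21=57 ≥ 55 — meets.
  Stage I.1 carried; the burden shifts to the board.
Stage I.2 (board, a clear and cogent showing, weight is at least 72): (b) 73 ≥ 72 — meets; (c) net 81−6=75 ≥ 72 — meets.
  All elements met at the final stage.
Every stage carried; the board prevails on this issue.
— Issue II —
At Stage II.1 the shareholder must meet the preponderance of the evidence (weight exceeds 50): on (d) the weight is 47, ≤ 50, so (d) does not meet the standard.
  Stage II.1 not carried; the shareholder fails its burden.
The analysis ends at Stage II.1; the board prevails on this issue.
— Issue III —
Stage III.1 (shareholder, a more-likely-than-not showing, weight is at least 50): (f) net 72−25=47 < 50 — fails; (g) net 73−27=46 < 50 — fails.
  Not every element is met, so the shareholder fails to carry Stage III.1.
So the board prevails on this issue.
Per-issue: Issue I → board; Issue II → board; Issue III → board. The shareholder must prevail on a majority of issues; overall, the board prevails.

board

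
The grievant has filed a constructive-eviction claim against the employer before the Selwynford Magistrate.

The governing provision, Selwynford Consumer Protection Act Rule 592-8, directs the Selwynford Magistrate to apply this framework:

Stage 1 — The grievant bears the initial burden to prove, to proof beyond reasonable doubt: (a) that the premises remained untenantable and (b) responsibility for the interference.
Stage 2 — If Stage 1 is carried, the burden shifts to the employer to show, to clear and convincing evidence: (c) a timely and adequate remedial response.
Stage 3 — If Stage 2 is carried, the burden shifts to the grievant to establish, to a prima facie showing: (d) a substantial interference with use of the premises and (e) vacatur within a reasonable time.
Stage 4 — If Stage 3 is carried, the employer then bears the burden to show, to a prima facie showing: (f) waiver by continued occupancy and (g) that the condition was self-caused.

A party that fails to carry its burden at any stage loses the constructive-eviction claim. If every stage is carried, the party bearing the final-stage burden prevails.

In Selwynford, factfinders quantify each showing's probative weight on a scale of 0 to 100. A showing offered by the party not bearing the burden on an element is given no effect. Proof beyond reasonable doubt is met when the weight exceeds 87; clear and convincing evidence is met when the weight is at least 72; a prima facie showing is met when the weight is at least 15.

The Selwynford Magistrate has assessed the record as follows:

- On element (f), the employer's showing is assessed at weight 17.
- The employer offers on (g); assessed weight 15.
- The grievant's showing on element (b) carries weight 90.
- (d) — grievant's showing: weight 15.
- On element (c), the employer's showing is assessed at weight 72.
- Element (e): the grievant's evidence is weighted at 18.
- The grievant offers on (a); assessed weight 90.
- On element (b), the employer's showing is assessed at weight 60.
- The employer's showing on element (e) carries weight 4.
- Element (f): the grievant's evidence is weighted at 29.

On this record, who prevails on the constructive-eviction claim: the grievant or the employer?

employer

Stage 1 (grievant, proof beyond reasonable doubt, weight exceeds 87): (a) 90 > 87 — meets; (b) 90 (employer's 60 disregarded) > 87 — meets.
  All elements met. The burden passes to the employer.
Stage 2 (employer, clear and convincing evidence, weight is at least 72): (c) 72 ≥ 72 — meets.
  Stage 2 carried; the burden shifts to the grievant.
Stage 3 (grievant, a prima facie showing, weight is at least 15): (d) 15 ≥ 15 — meets; (e) 18 (employer's 4 disregarded) ≥ 15 — meets.
  Stage 3 is satisfied; the onus moves to the employer.
Stage 4 (employer, a prima facie showing, weight is at least 15): (f) 17 (grievant's 29 disregarded) ≥ 15 — meets; (g) 15 ≥ 15 — meets.
  All elements met at the final stage.
All stages carried — the employer prevails.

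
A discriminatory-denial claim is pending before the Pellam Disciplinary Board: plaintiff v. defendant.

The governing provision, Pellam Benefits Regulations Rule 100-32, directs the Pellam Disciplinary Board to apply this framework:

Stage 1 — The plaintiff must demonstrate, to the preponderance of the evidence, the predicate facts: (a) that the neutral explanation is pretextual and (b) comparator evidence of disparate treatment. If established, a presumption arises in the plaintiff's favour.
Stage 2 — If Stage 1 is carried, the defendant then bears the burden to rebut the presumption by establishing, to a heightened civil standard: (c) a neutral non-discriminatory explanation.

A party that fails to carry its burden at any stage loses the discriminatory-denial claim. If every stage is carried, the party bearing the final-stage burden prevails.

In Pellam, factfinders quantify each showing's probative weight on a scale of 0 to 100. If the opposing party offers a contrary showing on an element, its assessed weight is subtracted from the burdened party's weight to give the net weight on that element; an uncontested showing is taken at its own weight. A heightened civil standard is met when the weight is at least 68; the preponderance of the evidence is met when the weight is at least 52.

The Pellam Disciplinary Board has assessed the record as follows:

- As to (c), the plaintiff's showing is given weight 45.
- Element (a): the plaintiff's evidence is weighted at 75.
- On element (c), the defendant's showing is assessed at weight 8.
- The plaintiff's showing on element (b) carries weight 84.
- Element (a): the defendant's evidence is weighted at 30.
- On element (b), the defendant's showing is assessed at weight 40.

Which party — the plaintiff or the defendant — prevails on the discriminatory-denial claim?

defendant

At Stage 1 the plaintiff must meet the preponderance of the evidence (weight is at least 52): on (a) the weight is 75 less the opposing 30 gives net 45, which does not reach 52, so (a) does not meet the standard; on (b) the weight is 84 less the opposing 40 gives net 44, < 52, so (b) does not meet the standard.
  Stage 1 not carried; the plaintiff fails its burden.
So the defendant prevails.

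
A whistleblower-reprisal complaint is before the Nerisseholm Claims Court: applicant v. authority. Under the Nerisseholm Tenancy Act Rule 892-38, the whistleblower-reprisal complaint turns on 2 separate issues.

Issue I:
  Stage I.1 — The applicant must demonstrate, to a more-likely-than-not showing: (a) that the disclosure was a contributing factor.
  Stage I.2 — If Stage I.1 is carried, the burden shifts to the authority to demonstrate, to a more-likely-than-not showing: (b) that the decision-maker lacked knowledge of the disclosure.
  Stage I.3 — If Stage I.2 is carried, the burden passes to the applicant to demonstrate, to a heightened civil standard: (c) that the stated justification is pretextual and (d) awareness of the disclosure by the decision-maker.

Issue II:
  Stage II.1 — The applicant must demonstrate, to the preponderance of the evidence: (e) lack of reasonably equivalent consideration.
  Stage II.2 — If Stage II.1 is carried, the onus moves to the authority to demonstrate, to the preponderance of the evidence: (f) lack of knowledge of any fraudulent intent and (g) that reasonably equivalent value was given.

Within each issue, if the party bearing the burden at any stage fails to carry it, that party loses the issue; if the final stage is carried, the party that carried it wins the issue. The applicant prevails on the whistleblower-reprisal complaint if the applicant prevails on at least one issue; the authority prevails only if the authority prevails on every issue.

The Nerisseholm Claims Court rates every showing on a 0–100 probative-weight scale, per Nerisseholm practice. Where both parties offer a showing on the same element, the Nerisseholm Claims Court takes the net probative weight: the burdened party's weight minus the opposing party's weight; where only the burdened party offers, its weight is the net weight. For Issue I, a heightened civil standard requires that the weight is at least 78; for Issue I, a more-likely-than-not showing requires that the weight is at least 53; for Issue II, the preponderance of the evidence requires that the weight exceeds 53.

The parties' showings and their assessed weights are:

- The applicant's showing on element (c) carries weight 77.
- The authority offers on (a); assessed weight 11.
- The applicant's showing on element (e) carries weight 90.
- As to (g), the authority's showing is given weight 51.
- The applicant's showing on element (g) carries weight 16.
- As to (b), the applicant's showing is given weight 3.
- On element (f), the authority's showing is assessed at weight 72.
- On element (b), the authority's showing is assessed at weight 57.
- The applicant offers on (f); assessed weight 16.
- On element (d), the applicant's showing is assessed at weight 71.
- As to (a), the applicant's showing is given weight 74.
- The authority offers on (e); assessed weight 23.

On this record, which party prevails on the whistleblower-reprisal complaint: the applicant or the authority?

applicant

— Issue I —
Stage I.1 (applicant, a more-likely-than-not showing, weight is at least 53): (a) net 74−11=63 ≥ 53 — meets.
  The applicant carries Stage I.1; the authority now bears the burden.
Stage I.2 (authority, a more-likely-than-not showing, weight is at least 53): (b) net 57−3=54 ≥ 53 — meets.
  The authority carries Stage I.2; the applicant now bears the burden.
Stage I.3 (applicant, a heightened civil standard, weight is at least 78): (c) 77 < 78 — fails; (d) 71 < 78 — fails.
  Stage I.3 not carried; the applicant fails its burden.
So the authority prevails on this issue.
— Issue II —
Stage II.1 — burden on applicant; standard: the preponderance of the evidence (weight exceeds 53).
    (e): 90 − 23 = 67 > 53 [met]
  All elements met. The burden passes to the authority.
Stage II.2 — burden on authority; standard: the preponderance of the evidence (weight exceeds 53).
    (f): 72 − 16 = 56 > 53 [met]
    (g): 51 − 16 = 35 ≤ 53 [not met]
  Not every element is met, so the authority fails to carry Stage II.2.
So the applicant prevails on this issue.
Per-issue: Issue I → authority; Issue II → applicant. The applicant must prevail on at least one issue; overall, the applicant prevails.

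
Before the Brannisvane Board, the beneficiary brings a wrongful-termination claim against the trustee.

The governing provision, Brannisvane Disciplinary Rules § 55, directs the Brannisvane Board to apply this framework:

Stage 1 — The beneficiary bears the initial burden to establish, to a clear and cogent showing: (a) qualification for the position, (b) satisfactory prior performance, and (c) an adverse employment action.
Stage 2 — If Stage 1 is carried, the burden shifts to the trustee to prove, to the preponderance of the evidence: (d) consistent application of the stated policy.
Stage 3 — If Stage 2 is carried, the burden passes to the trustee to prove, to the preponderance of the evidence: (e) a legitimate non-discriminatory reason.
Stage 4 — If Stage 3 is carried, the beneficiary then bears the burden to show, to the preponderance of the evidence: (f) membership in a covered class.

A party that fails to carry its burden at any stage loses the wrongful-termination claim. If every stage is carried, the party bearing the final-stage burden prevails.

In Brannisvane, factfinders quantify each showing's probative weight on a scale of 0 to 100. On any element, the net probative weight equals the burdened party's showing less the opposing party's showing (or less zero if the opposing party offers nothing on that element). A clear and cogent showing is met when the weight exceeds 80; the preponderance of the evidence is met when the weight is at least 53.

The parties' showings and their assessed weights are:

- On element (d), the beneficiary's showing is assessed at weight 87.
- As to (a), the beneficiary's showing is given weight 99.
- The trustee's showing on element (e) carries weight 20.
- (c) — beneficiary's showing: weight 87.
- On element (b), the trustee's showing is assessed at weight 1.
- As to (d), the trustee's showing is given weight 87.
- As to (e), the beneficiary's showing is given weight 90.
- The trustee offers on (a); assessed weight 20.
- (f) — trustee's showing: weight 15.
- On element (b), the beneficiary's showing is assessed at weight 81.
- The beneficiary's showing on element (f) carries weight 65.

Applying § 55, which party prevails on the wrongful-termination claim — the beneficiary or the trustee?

Stage 1 — burden on beneficiary; standard: a clear and cogent showing (weight exceeds 80).
    (a): 99 − 20 = 79 ≤ 80 [not met]
    (b): 81 − 1 = 80 ≤ 80 [not met]
    (c): 87 > 80 [met]
  Not every element is met, so the beneficiary fails to carry Stage 1.
The trustee prevails.

trustee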